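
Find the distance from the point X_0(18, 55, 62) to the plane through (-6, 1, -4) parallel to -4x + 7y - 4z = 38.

2

Parallel planes share the normal n = (-4, 7, -4); since (-6, 1, -4) lies on the plane, its equation is -4x + 7y - 4z = 47.
n = (-4, 7, -4); n·P − 47 = 18; |n| = 9; distance = 18/9 = 2.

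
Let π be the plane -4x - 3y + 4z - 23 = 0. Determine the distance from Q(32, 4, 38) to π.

d = |(-4)·32 + (-3)·4 + 4·38 − 23| / √(16 + 9 + 16) = |-11| / √41 = 11/√41.

11/√41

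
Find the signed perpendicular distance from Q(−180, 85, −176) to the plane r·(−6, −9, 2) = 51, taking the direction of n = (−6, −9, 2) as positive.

-8

n·Q − 51 = -88.
|n| = 11, so the signed distance is -88/11 = -8.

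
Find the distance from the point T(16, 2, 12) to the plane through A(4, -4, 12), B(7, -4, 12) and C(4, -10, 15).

6/√5

AB = (3, 0, 0) and AC = (0, -6, 3), so a normal is n = AB × AC = (0, -9, -18).
Then n·(16, 2, 12) - (-180) = -54.
|n| = √(0 + 81 + 324) = 9√5, so the distance is |-54|/(9√5) = 6/√5.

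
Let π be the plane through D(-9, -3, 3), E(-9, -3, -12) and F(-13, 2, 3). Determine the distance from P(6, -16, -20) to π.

23/√41

DE = (0, 0, -15) and DF = (-4, 5, 0), so a normal is n = DE × DF = (75, 60, 0).
Then n·(6, -16, -20) - (-855) = 345.
|n| = √(5625 + 3600 + 0) = 15√41, so the distance is |345|/(15√41) = 23√41/41.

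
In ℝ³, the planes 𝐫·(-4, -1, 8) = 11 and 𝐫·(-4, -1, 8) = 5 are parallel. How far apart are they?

With common normal n = (-4, -1, 8) (|n| = 9), the distance is |11 − 5|/|n| = 6/9 = 2/3.

2/3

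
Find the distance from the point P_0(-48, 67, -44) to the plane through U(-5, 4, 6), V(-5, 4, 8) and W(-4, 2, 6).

23√5/5

UV = (0, 0, 2) and UW = (1, -2, 0), so a normal is n = UV × UW = (4, 2, 0).
Then n·(-48, 67, -44) - (-12) = -46.
|n| = √(16 + 4 + 0) = 2√5, so the distance is |-46|/(2√5) = 23√5/5.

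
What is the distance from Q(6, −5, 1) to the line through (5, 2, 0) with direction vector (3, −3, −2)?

Direction vector d = (3, −3, −2).
AP = (1, −7, 1), and AP × d = (17, 5, 18).
|AP × d|² = 638 and |d|² = 22, so the distance is √(638/22) = √29.

√29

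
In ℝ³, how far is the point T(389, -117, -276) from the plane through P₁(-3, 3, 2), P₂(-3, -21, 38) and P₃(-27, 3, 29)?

P₁P₂ = (0, -24, 36) and P₁P₃ = (-24, 0, 27), so a normal is n = P₁P₂ × P₁P₃ = (-648, -864, -576).
d = |(-648)·389 + (-864)·(-117) + (-576)·(-276) − (-1800)| / √(419904 + 746496 + 331776) = |9792| / 1224 = 8.

8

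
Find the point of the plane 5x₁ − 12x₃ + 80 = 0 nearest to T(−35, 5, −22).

(-40, 5, -10)

The perpendicular from T has direction n = (5, 0, −12): r = (−35, 5, −22) + μ(5, 0, −12).
Substitute into the plane: n·(T + μn) = -80 gives 89 + 169μ = -80, so μ = -1.
Foot = (−35, 5, −22) + (-1)·(5, 0, −12) = (−40, 5, −10).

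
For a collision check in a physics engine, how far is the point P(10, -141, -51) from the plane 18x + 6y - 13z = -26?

Normal vector n = (18, 6, -13), and n·(10, -141, -51) - (-26) = 23.
|n| = √(324 + 36 + 169) = 23, so the distance is |23|/23 = 1.

1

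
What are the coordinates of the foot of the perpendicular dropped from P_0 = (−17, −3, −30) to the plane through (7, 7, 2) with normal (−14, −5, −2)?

(11, 7, -26)

n = (−14, −5, −2), |n|² = 225, and n·P_0 − (-137) = 450.
t = 450/225 = 2, so the foot is P_0 − t·n = (−17, −3, −30) − 2·(−14, −5, −2) = (11, 7, −26).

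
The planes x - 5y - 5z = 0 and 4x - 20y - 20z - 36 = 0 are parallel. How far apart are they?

Divide the second equation by 4 to match normals: x - 5y - 5z = 9.
Both planes have normal n = (1, -5, -5), |n| = √51. Any point on the first plane is at distance |9 − 0|/|n| = 9/√51 = 3√51/17 from the second.

9/√51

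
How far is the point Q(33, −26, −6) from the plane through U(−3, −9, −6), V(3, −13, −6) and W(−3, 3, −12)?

3

UV = (6, −4, 0) and UW = (0, 12, −6), so a normal is n = UV × UW = (24, 36, 72).
Then n·(33, −26, −6) − (−828) = 252.
|n| = √(576 + 1296 + 5184) = 84, so the distance is |252|/84 = 3.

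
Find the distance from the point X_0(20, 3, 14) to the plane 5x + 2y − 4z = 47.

1/√5

n = (5, 2, −4); n·P − 47 = 3; |n| = 3√5; distance = 3/(3√5) = √5/5.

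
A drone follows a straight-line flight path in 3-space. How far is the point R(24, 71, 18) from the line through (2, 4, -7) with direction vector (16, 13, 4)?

Direction vector d = (16, 13, 4).
AP = (22, 67, 25), and AP × d = (-57, 312, -786).
|AP × d|² = 718389 and |d|² = 441, so the distance is √(718389/441) = √1629 = 3√181.

3√181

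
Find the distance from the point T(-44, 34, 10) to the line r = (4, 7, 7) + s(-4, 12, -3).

39

Direction vector d = (-4, 12, -3).
AP = (-48, 27, 3), and AP × d = (-117, -156, -468).
|AP × d|² = 257049 and |d|² = 169, so the distance is √(257049/169) = √1521 = 39.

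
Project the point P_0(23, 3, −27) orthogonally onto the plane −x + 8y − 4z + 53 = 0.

n = (−1, 8, −4), |n|² = 81, and n·P_0 − (-53) = 162.
t = 162/81 = 2, so the foot is P_0 − t·n = (23, 3, −27) − 2·(−1, 8, −4) = (25, −13, −19).

(25, -13, -19)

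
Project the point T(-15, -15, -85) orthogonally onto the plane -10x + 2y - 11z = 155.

(25, -23, -41)

The perpendicular from T has direction n = (-10, 2, -11): r = (-15, -15, -85) + μ(-10, 2, -11).
Substitute into the plane: n·(T + μn) = 155 gives 1055 + 225μ = 155, so μ = -4.
Foot = (-15, -15, -85) + (-4)·(-10, 2, -11) = (25, -23, -41).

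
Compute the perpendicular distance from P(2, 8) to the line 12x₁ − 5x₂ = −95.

79/13

d = |12·2 + (-5)·8 − (-95)| / √(144 + 25) = |79|/13 = 79/13.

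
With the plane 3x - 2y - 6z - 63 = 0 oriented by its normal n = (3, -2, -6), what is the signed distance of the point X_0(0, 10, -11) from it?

-17/7

n·X_0 − 63 = -17.
|n| = 7, so the signed distance is -17/7.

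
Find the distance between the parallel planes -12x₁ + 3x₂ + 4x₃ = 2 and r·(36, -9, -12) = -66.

20/13

Divide the second equation by -3 to match normals: -12x₁ + 3x₂ + 4x₃ = 22.
With common normal n = (-12, 3, 4) (|n| = 13), the distance is |2 − 22|/|n| = 20/13.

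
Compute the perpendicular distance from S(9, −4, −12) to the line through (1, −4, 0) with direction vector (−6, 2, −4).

4√13

Direction vector d = (−6, 2, −4).
AP = (8, 0, −12); AP·d = 0, |AP|² = 208, |d|² = 56.
distance² = |AP|² − (AP·d)²/|d|² = 208 − 0/56 = 208, so the distance is 4√13.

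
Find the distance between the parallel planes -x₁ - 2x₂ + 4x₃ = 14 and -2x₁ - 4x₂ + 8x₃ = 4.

12/√21

Divide the second equation by 2 to match normals: -x₁ - 2x₂ + 4x₃ = 2.
With common normal n = (-1, -2, 4) (|n| = √21), the distance is |14 − 2|/|n| = 12/√21 = 4√21/7.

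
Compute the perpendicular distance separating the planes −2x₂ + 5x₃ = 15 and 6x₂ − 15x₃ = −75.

Divide the second equation by -3 to match normals: −2x₂ + 5x₃ = 25.
Both planes have normal n = (0, −2, 5), |n| = √29. Any point on the first plane is at distance |25 − 15|/|n| = 10/√29 from the second.

10/√29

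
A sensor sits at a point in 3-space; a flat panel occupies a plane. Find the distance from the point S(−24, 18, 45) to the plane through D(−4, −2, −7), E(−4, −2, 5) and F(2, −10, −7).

4

DE = (0, 0, 12) and DF = (6, −8, 0), so a normal is n = DE × DF = (96, 72, 0).
d = |96·(-24) + 72·18 − (-528)| / √(9216 + 5184 + 0) = |-480| / 120 = 4.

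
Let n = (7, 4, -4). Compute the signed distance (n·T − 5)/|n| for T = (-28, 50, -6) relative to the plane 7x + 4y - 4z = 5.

23/9

n·T − 5 = 23.
|n| = 9, so the signed distance is 23/9.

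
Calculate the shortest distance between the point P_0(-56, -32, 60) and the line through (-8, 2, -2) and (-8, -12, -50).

2√1201

A direction vector is d = (0, -14, -48).
AP = (-48, -34, 62); AP·d = -2500, |AP|² = 7304, |d|² = 2500.
distance² = |AP|² − (AP·d)²/|d|² = 7304 − 6250000/2500 = 4804, so the distance is 2√1201.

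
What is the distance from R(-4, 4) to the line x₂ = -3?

7

The normal to the line is n = (0, 1) with |n| = 1.
|n·R − (-3)| = |4 − (-3)| = 7, so the distance is 7/1 = 7.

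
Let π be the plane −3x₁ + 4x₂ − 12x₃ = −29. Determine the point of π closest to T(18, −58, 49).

The perpendicular from T has direction n = (−3, 4, −12): r = (18, −58, 49) + μ(−3, 4, −12).
Substitute into the plane: n·(T + μn) = -29 gives -874 + 169μ = -29, so μ = 5.
Foot = (18, −58, 49) + 5·(−3, 4, −12) = (3, −38, −11).

(3, -38, -11)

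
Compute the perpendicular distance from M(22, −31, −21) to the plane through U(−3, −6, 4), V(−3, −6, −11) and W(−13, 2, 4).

25√41/41

UV = (0, 0, −15) and UW = (−10, 8, 0), so a normal is n = UV × UW = (120, 150, 0).
Then n·(22, −31, −21) − (−1260) = −750.
|n| = √(14400 + 22500 + 0) = 30√41, so the distance is |-750|/(30√41) = 25/√41.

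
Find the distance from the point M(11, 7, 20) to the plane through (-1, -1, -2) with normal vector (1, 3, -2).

The plane has equation n·(r − (-1, -1, -2)) = 0, i.e. n·r = 0.
n = (1, 3, -2); n·P − 0 = -8; |n| = √14; distance = 8/√14.

4√14/7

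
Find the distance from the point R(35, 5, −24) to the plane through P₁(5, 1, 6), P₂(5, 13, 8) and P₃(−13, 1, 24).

4/√73

P₁P₂ = (0, 12, 2) and P₁P₃ = (−18, 0, 18), so a normal is n = P₁P₂ × P₁P₃ = (216, −36, 216).
n = (216, −36, 216); n·P − 2340 = -144; |n| = 36√73; distance = 144/(36√73) = 4√73/73.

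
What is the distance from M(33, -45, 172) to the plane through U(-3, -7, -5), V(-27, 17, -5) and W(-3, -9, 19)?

UV = (-24, 24, 0) and UW = (0, -2, 24), so a normal is n = UV × UW = (576, 576, 48).
Then n·(33, -45, 172) - (-6000) = 7344.
|n| = √(331776 + 331776 + 2304) = 816, so the distance is |7344|/816 = 9.

9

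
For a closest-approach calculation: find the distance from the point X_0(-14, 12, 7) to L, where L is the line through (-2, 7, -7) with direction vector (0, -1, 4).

Direction vector d = (0, -1, 4).
AP = (-12, 5, 14), and AP × d = (34, 48, 12).
|AP × d|² = 3604 and |d|² = 17, so the distance is √(3604/17) = √212 = 2√53.

2√53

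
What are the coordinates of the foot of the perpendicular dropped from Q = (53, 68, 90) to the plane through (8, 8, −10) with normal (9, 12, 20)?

The perpendicular from Q has direction n = (9, 12, 20): r = (53, 68, 90) + t(9, 12, 20).
Substitute into the plane: n·(Q + tn) = -32 gives 3093 + 625t = -32, so t = -5.
Foot = (53, 68, 90) + (-5)·(9, 12, 20) = (8, 8, −10).

(8, 8, -10)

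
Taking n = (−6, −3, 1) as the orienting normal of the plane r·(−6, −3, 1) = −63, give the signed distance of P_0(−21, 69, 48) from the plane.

n·P_0 − (-63) = 30.
|n| = √46, so the signed distance is 15√46/23.

15√46/23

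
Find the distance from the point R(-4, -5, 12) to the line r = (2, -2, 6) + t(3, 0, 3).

9

Direction vector d = (3, 0, 3).
AP = (-6, -3, 6); AP·d = 0, |AP|² = 81, |d|² = 18.
distance² = |AP|² − (AP·d)²/|d|² = 81 − 0/18 = 81, so the distance is 9.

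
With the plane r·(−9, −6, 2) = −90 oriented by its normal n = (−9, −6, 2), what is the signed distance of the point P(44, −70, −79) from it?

-4

n·P − (-90) = -44.
|n| = 11, so the signed distance is -44/11 = -4.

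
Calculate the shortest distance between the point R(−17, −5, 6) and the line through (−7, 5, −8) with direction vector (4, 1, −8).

Direction vector d = (4, 1, −8).
AP = (−10, −10, 14), and AP × d = (66, −24, 30).
|AP × d|² = 5832 and |d|² = 81, so the distance is √(5832/81) = √72 = 6√2.

6√2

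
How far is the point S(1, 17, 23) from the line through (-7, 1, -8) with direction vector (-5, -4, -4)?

Direction vector d = (-5, -4, -4).
AP = (8, 16, 31); AP·d = -228, |AP|² = 1281, |d|² = 57.
distance² = |AP|² − (AP·d)²/|d|² = 1281 − 51984/57 = 369, so the distance is 3√41.

3√41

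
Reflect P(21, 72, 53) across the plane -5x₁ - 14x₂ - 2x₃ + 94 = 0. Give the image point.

With n = (-5, -14, -2), the signed offset is (n·P − (-94))/|n|² = -1125/225 = -5.
P' = P − 2t·n = (21, 72, 53) − (-10)·(-5, -14, -2) = (-29, -68, 33).

(-29, -68, 33)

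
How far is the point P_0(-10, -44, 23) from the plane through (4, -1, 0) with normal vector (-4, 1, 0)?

13/√17

The plane has equation n·(r − (4, -1, 0)) = 0, i.e. n·r = -17.
Then n·(-10, -44, 23) - (-17) = 13.
|n| = √(16 + 1 + 0) = √17, so the distance is |13|/√17 = 13/√17.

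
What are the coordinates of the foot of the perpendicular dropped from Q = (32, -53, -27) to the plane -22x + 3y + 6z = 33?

n = (-22, 3, 6), |n|² = 529, and n·Q − 33 = -1058.
t = -1058/529 = -2, so the foot is Q − t·n = (32, -53, -27) − (-2)·(-22, 3, 6) = (-12, -47, -15).

(-12, -47, -15)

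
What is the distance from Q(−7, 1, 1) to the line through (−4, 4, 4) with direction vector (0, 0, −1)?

3√2

Direction vector d = (0, 0, −1).
AP = (−3, −3, −3), and AP × d = (3, −3, 0).
|AP × d|² = 18 and |d|² = 1, so the distance is √18 = 3√2.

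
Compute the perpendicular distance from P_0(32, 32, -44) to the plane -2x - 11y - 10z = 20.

4/15

n = (-2, -11, -10); n·P − 20 = 4; |n| = 15; distance = 4/15.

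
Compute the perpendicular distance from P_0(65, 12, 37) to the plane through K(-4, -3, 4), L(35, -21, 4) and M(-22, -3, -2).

KL = (39, -18, 0) and KM = (-18, 0, -6), so a normal is n = KL × KM = (108, 234, -324).
Then n·(65, 12, 37) - (-2430) = 270.
|n| = √(11664 + 54756 + 104976) = 414, so the distance is |270|/414 = 15/23.

15/23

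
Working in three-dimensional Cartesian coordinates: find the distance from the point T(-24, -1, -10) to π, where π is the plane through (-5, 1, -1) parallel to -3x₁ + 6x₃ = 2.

1/√5

Parallel planes share the normal n = (-3, 0, 6); since (-5, 1, -1) lies on the plane, its equation is -3x₁ + 6x₃ = 9.
n = (-3, 0, 6); n·P − 9 = 3; |n| = 3√5; distance = 3/(3√5) = 1/√5.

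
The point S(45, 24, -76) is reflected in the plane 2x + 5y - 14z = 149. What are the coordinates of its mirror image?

With n = (2, 5, -14), the signed offset is (n·S − 149)/|n|² = 1125/225 = 5.
S' = S − 2t·n = (45, 24, -76) − 10·(2, 5, -14) = (25, -26, 64).

(25, -26, 64)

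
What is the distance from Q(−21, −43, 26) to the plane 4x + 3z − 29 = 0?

Normal vector n = (4, 0, 3), and n·(−21, −43, 26) − 29 = −35.
|n| = √(16 + 0 + 9) = 5, so the distance is |-35|/5 = 7.

7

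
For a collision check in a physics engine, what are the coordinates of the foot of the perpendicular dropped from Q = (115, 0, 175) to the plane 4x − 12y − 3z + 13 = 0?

n = (4, −12, −3), |n|² = 169, and n·Q − (-13) = -52.
t = -52/169 = -4/13, so the foot is Q − t·n = (115, 0, 175) − (-4/13)·(4, −12, −3) = (1511/13, −48/13, 2263/13).

(1511/13, -48/13, 2263/13)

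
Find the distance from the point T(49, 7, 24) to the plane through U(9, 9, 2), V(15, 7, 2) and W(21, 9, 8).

UV = (6, −2, 0) and UW = (12, 0, 6), so a normal is n = UV × UW = (−12, −36, 24).
d = |(-12)·49 + (-36)·7 + 24·24 − (-384)| / √(144 + 1296 + 576) = |120| / (12√14) = 10/√14.

5√14/7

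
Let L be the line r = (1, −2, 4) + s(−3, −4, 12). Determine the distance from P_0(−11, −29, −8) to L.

Direction vector d = (−3, −4, 12).
AP = (−12, −27, −12), and AP × d = (−372, 180, −33).
|AP × d|² = 171873 and |d|² = 169, so the distance is √(171873/169) = √1017 = 3√113.

3√113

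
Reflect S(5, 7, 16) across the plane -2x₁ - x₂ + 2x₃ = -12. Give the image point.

(17, 13, 4)

With n = (-2, -1, 2), the signed offset is (n·S − (-12))/|n|² = 27/9 = 3.
S' = S − 2t·n = (5, 7, 16) − 6·(-2, -1, 2) = (17, 13, 4).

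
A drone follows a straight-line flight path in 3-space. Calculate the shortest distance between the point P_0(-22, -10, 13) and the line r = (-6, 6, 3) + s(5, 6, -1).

Direction vector d = (5, 6, -1).
AP = (-16, -16, 10), and AP × d = (-44, 34, -16).
|AP × d|² = 3348 and |d|² = 62, so the distance is √(3348/62) = √54 = 3√6.

3√6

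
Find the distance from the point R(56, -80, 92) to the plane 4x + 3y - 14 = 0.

Normal vector n = (4, 3, 0), and n·(56, -80, 92) - 14 = -30.
|n| = √(16 + 9 + 0) = 5, so the distance is |-30|/5 = 6.

6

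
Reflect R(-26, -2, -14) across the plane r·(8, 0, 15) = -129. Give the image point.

With n = (8, 0, 15), the signed offset is (n·R − (-129))/|n|² = -289/289 = -1.
R' = R − 2t·n = (-26, -2, -14) − (-2)·(8, 0, 15) = (-10, -2, 16).

(-10, -2, 16)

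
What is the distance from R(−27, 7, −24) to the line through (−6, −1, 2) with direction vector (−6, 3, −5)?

Direction vector d = (−6, 3, −5).
AP = (−21, 8, −26), and AP × d = (38, 51, −15).
|AP × d|² = 4270 and |d|² = 70, so the distance is √(4270/70) = √61.

√61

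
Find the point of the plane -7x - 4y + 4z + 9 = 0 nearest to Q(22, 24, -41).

(-13, 4, -21)

n = (-7, -4, 4), |n|² = 81, and n·Q − (-9) = -405.
t = -405/81 = -5, so the foot is Q − t·n = (22, 24, -41) − (-5)·(-7, -4, 4) = (-13, 4, -21).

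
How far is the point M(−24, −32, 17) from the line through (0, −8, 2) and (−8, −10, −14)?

9√17

A direction vector is d = (−8, −2, −16).
AP = (−24, −24, 15); AP·d = 0, |AP|² = 1377, |d|² = 324.
distance² = |AP|² − (AP·d)²/|d|² = 1377 − 0/324 = 1377, so the distance is 9√17.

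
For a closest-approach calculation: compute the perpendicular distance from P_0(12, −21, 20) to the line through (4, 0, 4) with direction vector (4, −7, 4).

4√2

Direction vector d = (4, −7, 4).
AP = (8, −21, 16); AP·d = 243, |AP|² = 761, |d|² = 81.
distance² = |AP|² − (AP·d)²/|d|² = 761 − 59049/81 = 32, so the distance is 4√2.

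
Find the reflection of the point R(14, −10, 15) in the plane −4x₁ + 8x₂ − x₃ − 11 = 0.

n = (−4, 8, −1), |n|² = 81, n·R − 11 = -162, so t = -162/81 = -2.
Foot F = R − (-2)·n = (6, 6, 13); the reflection is 2F − R = (−2, 22, 11).

(-2, 22, 11)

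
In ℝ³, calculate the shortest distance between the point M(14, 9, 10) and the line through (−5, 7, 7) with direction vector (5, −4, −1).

Direction vector d = (5, −4, −1).
AP = (19, 2, 3), and AP × d = (10, 34, −86).
|AP × d|² = 8652 and |d|² = 42, so the distance is √(8652/42) = √206.

√206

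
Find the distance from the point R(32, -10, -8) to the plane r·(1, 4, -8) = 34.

22/9

Normal vector n = (1, 4, -8), and n·(32, -10, -8) - 34 = 22.
|n| = √(1 + 16 + 64) = 9, so the distance is |22|/9 = 22/9.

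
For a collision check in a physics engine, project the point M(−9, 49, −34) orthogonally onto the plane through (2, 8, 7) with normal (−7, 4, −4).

(26, 29, -14)

The perpendicular from M has direction n = (−7, 4, −4): r = (−9, 49, −34) + λ(−7, 4, −4).
Substitute into the plane: n·(M + λn) = -10 gives 395 + 81λ = -10, so λ = -5.
Foot = (−9, 49, −34) + (-5)·(−7, 4, −4) = (26, 29, −14).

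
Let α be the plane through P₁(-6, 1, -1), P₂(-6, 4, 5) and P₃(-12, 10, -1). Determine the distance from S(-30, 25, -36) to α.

P₁P₂ = (0, 3, 6) and P₁P₃ = (-6, 9, 0), so a normal is n = P₁P₂ × P₁P₃ = (-54, -36, 18).
d = |(-54)·(-30) + (-36)·25 + 18·(-36) − 270| / √(2916 + 1296 + 324) = |-198| / (18√14) = 11√14/14.

11√14/14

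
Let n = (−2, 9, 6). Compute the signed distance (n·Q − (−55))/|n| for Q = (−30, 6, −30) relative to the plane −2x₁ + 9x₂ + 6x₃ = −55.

-1

n·Q − (-55) = -11.
|n| = 11, so the signed distance is -11/11 = -1.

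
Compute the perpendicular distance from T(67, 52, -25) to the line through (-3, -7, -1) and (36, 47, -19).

√493

A direction vector is d = (39, 54, -18).
AP = (70, 59, -24); AP·d = 6348, |AP|² = 8957, |d|² = 4761.
distance² = |AP|² − (AP·d)²/|d|² = 8957 − 40297104/4761 = 493, so the distance is √493.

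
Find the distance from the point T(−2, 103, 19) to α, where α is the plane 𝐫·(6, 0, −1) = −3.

d = |6·(-2) + (-1)·19 − (-3)| / √(36 + 0 + 1) = |-28| / √37 = 28√37/37.

28√37/37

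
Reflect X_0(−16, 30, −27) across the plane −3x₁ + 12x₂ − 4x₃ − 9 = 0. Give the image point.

n = (−3, 12, −4), |n|² = 169, n·X_0 − 9 = 507, so t = 507/169 = 3.
Foot F = X_0 − 3·n = (−7, −6, −15); the reflection is 2F − X_0 = (2, −42, −3).

(2, -42, -3)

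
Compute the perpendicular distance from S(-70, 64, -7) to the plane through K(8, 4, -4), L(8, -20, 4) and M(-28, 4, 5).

30/13

KL = (0, -24, 8) and KM = (-36, 0, 9), so a normal is n = KL × KM = (-216, -288, -864).
n = (-216, -288, -864); n·P − 576 = 2160; |n| = 936; distance = 2160/936 = 30/13.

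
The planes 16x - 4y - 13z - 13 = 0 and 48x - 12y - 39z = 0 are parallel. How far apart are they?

Divide the second equation by 3 to match normals: 16x - 4y - 13z = 0.
Both planes have normal n = (16, -4, -13), |n| = 21. Any point on the first plane is at distance |0 − 13|/|n| = 13/21 from the second.

13/21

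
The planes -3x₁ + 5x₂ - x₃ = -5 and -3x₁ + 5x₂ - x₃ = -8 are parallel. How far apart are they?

Both planes have normal n = (-3, 5, -1), |n| = √35. Any point on the first plane is at distance |(-8) − (-5)|/|n| = 3/√35 = 3√35/35 from the second.

3√35/35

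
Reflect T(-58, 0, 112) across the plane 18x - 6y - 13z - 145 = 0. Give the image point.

With n = (18, -6, -13), the signed offset is (n·T − 145)/|n|² = -2645/529 = -5.
T' = T − 2t·n = (-58, 0, 112) − (-10)·(18, -6, -13) = (122, -60, -18).

(122, -60, -18)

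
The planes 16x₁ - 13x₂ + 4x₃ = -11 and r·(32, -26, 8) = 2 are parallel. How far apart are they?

4/7

Divide the second equation by 2 to match normals: 16x₁ - 13x₂ + 4x₃ = 1.
With common normal n = (16, -13, 4) (|n| = 21), the distance is |(-11) − 1|/|n| = 12/21 = 4/7.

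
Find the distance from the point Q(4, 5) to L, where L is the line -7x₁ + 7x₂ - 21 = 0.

d = |(-7)·4 + 7·5 − 21| / √(49 + 49) = |-14|/(7√2) = √2.

√2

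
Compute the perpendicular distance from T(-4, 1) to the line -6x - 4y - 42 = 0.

d = |(-6)·(-4) + (-4)·1 − 42| / √(36 + 16) = |-22|/(2√13) = 11√13/13.

11√13/13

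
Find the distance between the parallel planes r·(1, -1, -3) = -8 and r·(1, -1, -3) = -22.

14√11/11

With common normal n = (1, -1, -3) (|n| = √11), the distance is |(-8) − (-22)|/|n| = 14/√11 = 14√11/11.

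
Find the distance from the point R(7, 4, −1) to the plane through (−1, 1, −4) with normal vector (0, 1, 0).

The plane has equation n·(r − (−1, 1, −4)) = 0, i.e. n·r = 1.
Then n·(7, 4, −1) − 1 = 3.
|n| = √(0 + 1 + 0) = 1, so the distance is |3|/1 = 3.

3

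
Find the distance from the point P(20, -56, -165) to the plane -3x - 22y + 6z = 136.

d = |(-3)·20 + (-22)·(-56) + 6·(-165) − 136| / √(9 + 484 + 36) = |46| / 23 = 2.

2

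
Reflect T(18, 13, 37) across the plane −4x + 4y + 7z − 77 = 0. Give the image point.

With n = (−4, 4, 7), the signed offset is (n·T − 77)/|n|² = 162/81 = 2.
T' = T − 2t·n = (18, 13, 37) − 4·(−4, 4, 7) = (34, −3, 9).

(34, -3, 9)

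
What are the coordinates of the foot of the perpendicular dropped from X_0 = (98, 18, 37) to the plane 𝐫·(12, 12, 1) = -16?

(38, -42, 32)

The perpendicular from X_0 has direction n = (12, 12, 1): r = (98, 18, 37) + μ(12, 12, 1).
Substitute into the plane: n·(X_0 + μn) = -16 gives 1429 + 289μ = -16, so μ = -5.
Foot = (98, 18, 37) + (-5)·(12, 12, 1) = (38, -42, 32).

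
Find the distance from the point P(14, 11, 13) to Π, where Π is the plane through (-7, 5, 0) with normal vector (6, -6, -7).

The plane has equation n·(r − (-7, 5, 0)) = 0, i.e. n·r = -72.
Then n·(14, 11, 13) - (-72) = -1.
|n| = √(36 + 36 + 49) = 11, so the distance is |-1|/11 = 1/11.

1/11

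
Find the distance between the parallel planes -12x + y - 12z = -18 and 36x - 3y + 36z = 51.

1/17

Divide the second equation by -3 to match normals: -12x + y - 12z = -17.
With common normal n = (-12, 1, -12) (|n| = 17), the distance is |(-18) − (-17)|/|n| = 1/17.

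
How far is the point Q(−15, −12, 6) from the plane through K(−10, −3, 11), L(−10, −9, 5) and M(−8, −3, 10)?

KL = (0, −6, −6) and KM = (2, 0, −1), so a normal is n = KL × KM = (6, −12, 12).
n = (6, −12, 12); n·P − 108 = 18; |n| = 18; distance = 18/18 = 1.

1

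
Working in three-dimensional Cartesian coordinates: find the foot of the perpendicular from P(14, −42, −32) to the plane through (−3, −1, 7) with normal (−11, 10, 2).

(-19, -12, -26)

The perpendicular from P has direction n = (−11, 10, 2): r = (14, −42, −32) + t(−11, 10, 2).
Substitute into the plane: n·(P + tn) = 37 gives -638 + 225t = 37, so t = 3.
Foot = (14, −42, −32) + 3·(−11, 10, 2) = (−19, −12, −26).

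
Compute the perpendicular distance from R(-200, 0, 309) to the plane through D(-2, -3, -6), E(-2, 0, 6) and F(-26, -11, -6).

9

DE = (0, 3, 12) and DF = (-24, -8, 0), so a normal is n = DE × DF = (96, -288, 72).
n = (96, -288, 72); n·P − 240 = 2808; |n| = 312; distance = 2808/312 = 9.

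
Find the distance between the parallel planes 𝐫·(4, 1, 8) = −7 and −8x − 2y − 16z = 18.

Divide the second equation by -2 to match normals: 4x + y + 8z = -9.
Both planes have normal n = (4, 1, 8), |n| = 9. Any point on the first plane is at distance |(-9) − (-7)|/|n| = 2/9 from the second.

2/9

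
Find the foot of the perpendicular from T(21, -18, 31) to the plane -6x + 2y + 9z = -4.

(27, -20, 22)

n = (-6, 2, 9), |n|² = 121, and n·T − (-4) = 121.
t = 121/121 = 1, so the foot is T − t·n = (21, -18, 31) − 1·(-6, 2, 9) = (27, -20, 22).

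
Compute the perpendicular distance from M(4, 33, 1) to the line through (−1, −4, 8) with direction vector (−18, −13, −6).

√914

Direction vector d = (−18, −13, −6).
AP = (5, 37, −7); AP·d = -529, |AP|² = 1443, |d|² = 529.
distance² = |AP|² − (AP·d)²/|d|² = 1443 − 279841/529 = 914, so the distance is √914.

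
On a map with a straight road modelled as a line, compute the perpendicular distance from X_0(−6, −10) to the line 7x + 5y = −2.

The normal to the line is n = (7, 5) with |n| = √74.
|n·X_0 − (-2)| = |-92 − (-2)| = 90, so the distance is 90/√74.

90/√74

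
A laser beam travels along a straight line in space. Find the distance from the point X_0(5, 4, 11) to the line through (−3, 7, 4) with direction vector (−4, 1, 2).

Direction vector d = (−4, 1, 2).
AP = (8, −3, 7); AP·d = -21, |AP|² = 122, |d|² = 21.
distance² = |AP|² − (AP·d)²/|d|² = 122 − 441/21 = 101, so the distance is √101.

√101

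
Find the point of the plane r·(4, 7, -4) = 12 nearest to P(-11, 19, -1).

n = (4, 7, -4), |n|² = 81, and n·P − 12 = 81.
t = 81/81 = 1, so the foot is P − t·n = (-11, 19, -1) − 1·(4, 7, -4) = (-15, 12, 3).

(-15, 12, 3)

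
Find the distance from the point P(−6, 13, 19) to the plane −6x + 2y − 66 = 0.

√10/5

Normal vector n = (−6, 2, 0), and n·(−6, 13, 19) − 66 = −4.
|n| = √(36 + 4 + 0) = 2√10, so the distance is |-4|/(2√10) = 2/√10.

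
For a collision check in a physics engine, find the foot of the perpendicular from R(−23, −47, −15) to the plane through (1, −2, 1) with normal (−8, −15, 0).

(1, -2, -15)

The perpendicular from R has direction n = (−8, −15, 0): r = (−23, −47, −15) + t(−8, −15, 0).
Substitute into the plane: n·(R + tn) = 22 gives 889 + 289t = 22, so t = -3.
Foot = (−23, −47, −15) + (-3)·(−8, −15, 0) = (1, −2, −15).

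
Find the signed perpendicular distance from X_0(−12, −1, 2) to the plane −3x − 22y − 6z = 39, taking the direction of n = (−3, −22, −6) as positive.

7/23

n·X_0 − 39 = 7.
|n| = 23, so the signed distance is 7/23.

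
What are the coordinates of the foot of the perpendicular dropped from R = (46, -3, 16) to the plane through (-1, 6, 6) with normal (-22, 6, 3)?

(2, 9, 22)

n = (-22, 6, 3), |n|² = 529, and n·R − 76 = -1058.
t = -1058/529 = -2, so the foot is R − t·n = (46, -3, 16) − (-2)·(-22, 6, 3) = (2, 9, 22).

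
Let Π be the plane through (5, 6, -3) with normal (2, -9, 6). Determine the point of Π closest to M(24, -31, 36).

(14, 14, 6)

n = (2, -9, 6), |n|² = 121, and n·M − (-62) = 605.
t = 605/121 = 5, so the foot is M − t·n = (24, -31, 36) − 5·(2, -9, 6) = (14, 14, 6).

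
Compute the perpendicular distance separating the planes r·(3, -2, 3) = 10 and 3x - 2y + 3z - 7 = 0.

Both planes have normal n = (3, -2, 3), |n| = √22. Any point on the first plane is at distance |7 − 10|/|n| = 3/√22 from the second.

3/√22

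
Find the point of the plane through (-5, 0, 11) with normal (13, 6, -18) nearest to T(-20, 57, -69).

(-59, 39, -15)

n = (13, 6, -18), |n|² = 529, and n·T − (-263) = 1587.
t = 1587/529 = 3, so the foot is T − t·n = (-20, 57, -69) − 3·(13, 6, -18) = (-59, 39, -15).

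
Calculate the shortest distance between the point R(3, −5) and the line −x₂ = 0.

d = |0·3 + (-1)·(-5) − 0| / √(0 + 1) = |5|/1 = 5.

5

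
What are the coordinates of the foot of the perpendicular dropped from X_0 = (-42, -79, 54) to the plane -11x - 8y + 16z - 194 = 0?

(2, -47, -10)

n = (-11, -8, 16), |n|² = 441, and n·X_0 − 194 = 1764.
t = 1764/441 = 4, so the foot is X_0 − t·n = (-42, -79, 54) − 4·(-11, -8, 16) = (2, -47, -10).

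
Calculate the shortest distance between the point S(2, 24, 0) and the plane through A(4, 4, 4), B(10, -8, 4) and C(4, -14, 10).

AB = (6, -12, 0) and AC = (0, -18, 6), so a normal is n = AB × AC = (-72, -36, -108).
n = (-72, -36, -108); n·P − (-864) = -144; |n| = 36√14; distance = 144/(36√14) = 2√14/7.

2√14/7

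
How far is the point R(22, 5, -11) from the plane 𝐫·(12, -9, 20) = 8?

9/25

d = |12·22 + (-9)·5 + 20·(-11) − 8| / √(144 + 81 + 400) = |-9| / 25 = 9/25.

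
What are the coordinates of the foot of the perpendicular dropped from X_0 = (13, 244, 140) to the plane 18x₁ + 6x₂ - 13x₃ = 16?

The perpendicular from X_0 has direction n = (18, 6, -13): r = (13, 244, 140) + μ(18, 6, -13).
Substitute into the plane: n·(X_0 + μn) = 16 gives -122 + 529μ = 16, so μ = 6/23.
Foot = (13, 244, 140) + (6/23)·(18, 6, -13) = (407/23, 5648/23, 3142/23).

(407/23, 5648/23, 3142/23)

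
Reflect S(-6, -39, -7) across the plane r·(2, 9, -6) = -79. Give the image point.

(2, -3, -31)

n = (2, 9, -6), |n|² = 121, n·S − (-79) = -242, so t = -242/121 = -2.
Foot F = S − (-2)·n = (-2, -21, -19); the reflection is 2F − S = (2, -3, -31).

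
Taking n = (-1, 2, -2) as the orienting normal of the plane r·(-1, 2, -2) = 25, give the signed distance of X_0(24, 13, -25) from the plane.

n·X_0 − 25 = 27.
|n| = 3, so the signed distance is 27/3 = 9.

9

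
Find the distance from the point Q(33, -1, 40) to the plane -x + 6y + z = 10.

9/√38

Normal vector n = (-1, 6, 1), and n·(33, -1, 40) - 10 = -9.
|n| = √(1 + 36 + 1) = √38, so the distance is |-9|/√38 = 9√38/38.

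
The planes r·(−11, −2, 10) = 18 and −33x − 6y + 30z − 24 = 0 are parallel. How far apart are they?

Divide the second equation by 3 to match normals: −11x − 2y + 10z = 8.
Both planes have normal n = (−11, −2, 10), |n| = 15. Any point on the first plane is at distance |8 − 18|/|n| = 10/15 = 2/3 from the second.

2/3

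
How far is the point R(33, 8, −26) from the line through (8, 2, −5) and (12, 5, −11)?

3√14

A direction vector is d = (4, 3, −6).
AP = (25, 6, −21), and AP × d = (27, 66, 51).
|AP × d|² = 7686 and |d|² = 61, so the distance is √(7686/61) = √126 = 3√14.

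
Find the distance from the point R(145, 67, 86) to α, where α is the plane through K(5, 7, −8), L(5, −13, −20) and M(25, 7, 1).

4

KL = (0, −20, −12) and KM = (20, 0, 9), so a normal is n = KL × KM = (−180, −240, 400).
n = (−180, −240, 400); n·P − (-5780) = -2000; |n| = 500; distance = 2000/500 = 4.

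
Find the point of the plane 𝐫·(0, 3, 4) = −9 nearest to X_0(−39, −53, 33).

(-39, -1271/25, 897/25)

n = (0, 3, 4), |n|² = 25, and n·X_0 − (-9) = -18.
t = -18/25, so the foot is X_0 − t·n = (−39, −53, 33) − (-18/25)·(0, 3, 4) = (−39, −1271/25, 897/25).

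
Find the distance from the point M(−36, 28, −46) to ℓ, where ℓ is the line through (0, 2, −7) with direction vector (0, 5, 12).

Direction vector d = (0, 5, 12).
AP = (−36, 26, −39), and AP × d = (507, 432, −180).
|AP × d|² = 476073 and |d|² = 169, so the distance is √(476073/169) = √2817 = 3√313.

3√313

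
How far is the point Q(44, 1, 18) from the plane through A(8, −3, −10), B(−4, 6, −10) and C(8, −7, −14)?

AB = (−12, 9, 0) and AC = (0, −4, −4), so a normal is n = AB × AC = (−36, −48, 48).
Then n·(44, 1, 18) − (−624) = −144.
|n| = √(1296 + 2304 + 2304) = 12√41, so the distance is |-144|/(12√41) = 12√41/41.

12/√41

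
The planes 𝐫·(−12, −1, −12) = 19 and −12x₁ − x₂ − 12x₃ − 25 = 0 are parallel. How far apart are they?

Both planes have normal n = (−12, −1, −12), |n| = 17. Any point on the first plane is at distance |25 − 19|/|n| = 6/17 from the second.

6/17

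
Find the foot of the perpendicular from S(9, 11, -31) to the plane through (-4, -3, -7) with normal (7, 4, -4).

(-12, -1, -19)

n = (7, 4, -4), |n|² = 81, and n·S − (-12) = 243.
t = 243/81 = 3, so the foot is S − t·n = (9, 11, -31) − 3·(7, 4, -4) = (-12, -1, -19).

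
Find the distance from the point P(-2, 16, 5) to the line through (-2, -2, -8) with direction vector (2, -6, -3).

2√13

Direction vector d = (2, -6, -3).
AP = (0, 18, 13), and AP × d = (24, 26, -36).
|AP × d|² = 2548 and |d|² = 49, so the distance is √(2548/49) = √52 = 2√13.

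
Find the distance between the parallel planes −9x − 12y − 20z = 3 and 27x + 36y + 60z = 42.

17/25

Divide the second equation by -3 to match normals: −9x − 12y − 20z = -14.
With common normal n = (−9, −12, −20) (|n| = 25), the distance is |3 − (-14)|/|n| = 17/25.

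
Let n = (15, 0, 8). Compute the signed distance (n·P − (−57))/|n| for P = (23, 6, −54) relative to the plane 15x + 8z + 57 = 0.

n·P − (-57) = -30.
|n| = 17, so the signed distance is -30/17.

-30/17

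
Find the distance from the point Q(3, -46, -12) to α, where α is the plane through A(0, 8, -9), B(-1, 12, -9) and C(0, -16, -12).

2

AB = (-1, 4, 0) and AC = (0, -24, -3), so a normal is n = AB × AC = (-12, -3, 24).
d = |(-12)·3 + (-3)·(-46) + 24·(-12) − (-240)| / √(144 + 9 + 576) = |54| / 27 = 2.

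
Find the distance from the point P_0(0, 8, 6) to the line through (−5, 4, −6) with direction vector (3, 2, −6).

Direction vector d = (3, 2, −6).
AP = (5, 4, 12); AP·d = -49, |AP|² = 185, |d|² = 49.
distance² = |AP|² − (AP·d)²/|d|² = 185 − 2401/49 = 136, so the distance is 2√34.

2√34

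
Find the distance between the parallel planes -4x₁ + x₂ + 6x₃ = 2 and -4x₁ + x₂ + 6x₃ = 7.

5√53/53

Both planes have normal n = (-4, 1, 6), |n| = √53. Any point on the first plane is at distance |7 − 2|/|n| = 5/√53 = 5√53/53 from the second.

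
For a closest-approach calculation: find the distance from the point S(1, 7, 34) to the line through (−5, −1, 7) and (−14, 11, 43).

A direction vector is d = (−9, 12, 36).
AP = (6, 8, 27); AP·d = 1014, |AP|² = 829, |d|² = 1521.
distance² = |AP|² − (AP·d)²/|d|² = 829 − 1028196/1521 = 153, so the distance is 3√17.

3√17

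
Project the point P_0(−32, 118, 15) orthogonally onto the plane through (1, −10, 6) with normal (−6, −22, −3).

The perpendicular from P_0 has direction n = (−6, −22, −3): r = (−32, 118, 15) + t(−6, −22, −3).
Substitute into the plane: n·(P_0 + tn) = 196 gives -2449 + 529t = 196, so t = 5.
Foot = (−32, 118, 15) + 5·(−6, −22, −3) = (−62, 8, 0).

(-62, 8, 0)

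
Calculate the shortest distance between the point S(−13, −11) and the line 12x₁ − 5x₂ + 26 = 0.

The normal to the line is n = (12, −5) with |n| = 13.
|n·S − (-26)| = |-101 − (-26)| = 75, so the distance is 75/13.

75/13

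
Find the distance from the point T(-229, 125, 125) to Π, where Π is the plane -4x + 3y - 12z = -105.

8

d = |(-4)·(-229) + 3·125 + (-12)·125 − (-105)| / √(16 + 9 + 144) = |-104| / 13 = 8.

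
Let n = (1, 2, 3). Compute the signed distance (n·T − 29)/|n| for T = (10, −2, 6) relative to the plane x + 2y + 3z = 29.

-5/√14

n·T − 29 = -5.
|n| = √14, so the signed distance is -5/√14.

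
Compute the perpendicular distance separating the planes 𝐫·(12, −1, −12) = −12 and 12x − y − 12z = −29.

1

Both planes have normal n = (12, −1, −12), |n| = 17. Any point on the first plane is at distance |(-29) − (-12)|/|n| = 17/17 = 1 from the second.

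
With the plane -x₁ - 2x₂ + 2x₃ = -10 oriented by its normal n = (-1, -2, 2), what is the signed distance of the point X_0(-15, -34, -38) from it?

n·X_0 − (-10) = 17.
|n| = 3, so the signed distance is 17/3.

17/3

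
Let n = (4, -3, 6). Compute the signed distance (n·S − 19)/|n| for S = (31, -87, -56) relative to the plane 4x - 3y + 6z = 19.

30√61/61

n·S − 19 = 30.
|n| = √61, so the signed distance is 30√61/61.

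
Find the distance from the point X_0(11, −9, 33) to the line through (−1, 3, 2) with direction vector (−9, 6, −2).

3√85

Direction vector d = (−9, 6, −2).
AP = (12, −12, 31), and AP × d = (−162, −255, −36).
|AP × d|² = 92565 and |d|² = 121, so the distance is √(92565/121) = √765 = 3√85.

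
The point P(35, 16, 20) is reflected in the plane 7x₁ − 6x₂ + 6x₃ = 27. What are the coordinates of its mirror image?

(7, 40, -4)

n = (7, −6, 6), |n|² = 121, n·P − 27 = 242, so t = 242/121 = 2.
Foot F = P − 2·n = (21, 28, 8); the reflection is 2F − P = (7, 40, −4).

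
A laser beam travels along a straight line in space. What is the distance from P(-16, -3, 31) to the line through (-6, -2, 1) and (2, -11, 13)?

A direction vector is d = (8, -9, 12).
AP = (-10, -1, 30), and AP × d = (258, 360, 98).
|AP × d|² = 205768 and |d|² = 289, so the distance is √(205768/289) = √712 = 2√178.

2√178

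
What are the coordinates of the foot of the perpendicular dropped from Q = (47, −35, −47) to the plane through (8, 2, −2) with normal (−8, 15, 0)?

The perpendicular from Q has direction n = (−8, 15, 0): r = (47, −35, −47) + λ(−8, 15, 0).
Substitute into the plane: n·(Q + λn) = -34 gives -901 + 289λ = -34, so λ = 3.
Foot = (47, −35, −47) + 3·(−8, 15, 0) = (23, 10, −47).

(23, 10, -47)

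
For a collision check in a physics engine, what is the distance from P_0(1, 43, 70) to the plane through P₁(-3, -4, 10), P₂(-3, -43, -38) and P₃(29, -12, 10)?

P₁P₂ = (0, -39, -48) and P₁P₃ = (32, -8, 0), so a normal is n = P₁P₂ × P₁P₃ = (-384, -1536, 1248).
Then n·(1, 43, 70) - 19776 = 1152.
|n| = √(147456 + 2359296 + 1557504) = 2016, so the distance is |1152|/2016 = 4/7.

4/7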